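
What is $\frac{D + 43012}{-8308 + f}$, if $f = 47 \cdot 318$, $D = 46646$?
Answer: $\frac{44829}{3319} \approx 13.507$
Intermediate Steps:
$f = 14946$
$\frac{D + 43012}{-8308 + f} = \frac{46646 + 43012}{-8308 + 14946} = \frac{89658}{6638} = 89658 \cdot \frac{1}{6638} = \frac{44829}{3319}$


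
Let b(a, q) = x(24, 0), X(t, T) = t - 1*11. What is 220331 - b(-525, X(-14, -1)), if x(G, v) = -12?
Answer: 220343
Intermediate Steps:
X(t, T) = -11 + t (X(t, T) = t - 11 = -11 + t)
b(a, q) = -12
220331 - b(-525, X(-14, -1)) = 220331 - 1*(-12) = 220331 + 12 = 220343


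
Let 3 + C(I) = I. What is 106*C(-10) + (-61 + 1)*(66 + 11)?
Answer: -5998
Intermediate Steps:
C(I) = -3 + I
106*C(-10) + (-61 + 1)*(66 + 11) = 106*(-3 - 10) + (-61 + 1)*(66 + 11) = 106*(-13) - 60*77 = -1378 - 4620 = -5998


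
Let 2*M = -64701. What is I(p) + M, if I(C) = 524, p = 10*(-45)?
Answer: -63653/2 ≈ -31827.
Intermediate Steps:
p = -450
M = -64701/2 (M = (½)*(-64701) = -64701/2 ≈ -32351.)
I(p) + M = 524 - 64701/2 = -63653/2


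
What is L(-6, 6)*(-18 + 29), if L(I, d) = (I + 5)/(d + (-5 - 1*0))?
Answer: -11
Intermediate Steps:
L(I, d) = (5 + I)/(-5 + d) (L(I, d) = (5 + I)/(d + (-5 + 0)) = (5 + I)/(d - 5) = (5 + I)/(-5 + d))
L(-6, 6)*(-18 + 29) = ((5 - 6)/(-5 + 6))*(-18 + 29) = (-1/1)*11 = (1*(-1))*11 = -1*11 = -11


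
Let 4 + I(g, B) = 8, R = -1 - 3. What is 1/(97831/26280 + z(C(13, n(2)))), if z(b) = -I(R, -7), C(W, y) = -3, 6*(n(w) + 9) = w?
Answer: -26280/7289 ≈ -3.6054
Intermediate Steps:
R = -4
I(g, B) = 4 (I(g, B) = -4 + 8 = 4)
n(w) = -9 + w/6
z(b) = -4 (z(b) = -1*4 = -4)
1/(97831/26280 + z(C(13, n(2)))) = 1/(97831/26280 - 4) = 1/(-7289/26280) = -26280/7289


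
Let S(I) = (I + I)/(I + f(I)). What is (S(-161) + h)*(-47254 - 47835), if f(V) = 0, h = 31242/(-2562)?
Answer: 413922417/427 ≈ 9.6937e+5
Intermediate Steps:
h = -5207/427 (h = 31242*(-1/2562) = -5207/427 ≈ -12.194)
S(I) = 2 (S(I) = (I + I)/(I + 0) = (2*I)/I = 2)
(S(-161) + h)*(-47254 - 47835) = (2 - 5207/427)*(-47254 - 47835) = -4353/427*(-95089) = 413922417/427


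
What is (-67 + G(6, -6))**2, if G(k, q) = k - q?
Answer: 3025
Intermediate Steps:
(-67 + G(6, -6))**2 = (-67 + (6 - 1*(-6)))**2 = (-67 + (6 + 6))**2 = (-67 + 12)**2 = (-55)**2 = 3025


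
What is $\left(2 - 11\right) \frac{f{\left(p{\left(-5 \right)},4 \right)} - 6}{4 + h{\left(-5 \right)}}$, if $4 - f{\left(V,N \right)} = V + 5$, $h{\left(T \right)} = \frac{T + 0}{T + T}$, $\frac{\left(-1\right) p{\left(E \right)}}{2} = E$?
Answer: $34$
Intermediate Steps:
$p{\left(E \right)} = - 2 E$
$h{\left(T \right)} = \frac{1}{2}$ ($h{\left(T \right)} = \frac{T}{2 T} = T \frac{1}{2 T} = \frac{1}{2}$)
$f{\left(V,N \right)} = -1 - V$ ($f{\left(V,N \right)} = 4 - \left(V + 5\right) = 4 - \left(5 + V\right) = -1 - V$)
$\left(2 - 11\right) \frac{f{\left(p{\left(-5 \right)},4 \right)} - 6}{4 + h{\left(-5 \right)}} = \left(2 - 11\right) \frac{\left(-1 - \left(-2\right) \left(-5\right)\right) - 6}{4 + \frac{1}{2}} = - 9 \frac{\left(-1 - 10\right) - 6}{\frac{9}{2}} = - 9 \left(\left(-1 - 10\right) - 6\right) \frac{2}{9} = - 9 \left(-11 - 6\right) \frac{2}{9} = - 9 \left(\left(-17\right) \frac{2}{9}\right) = \left(-9\right) \left(- \frac{34}{9}\right) = 34$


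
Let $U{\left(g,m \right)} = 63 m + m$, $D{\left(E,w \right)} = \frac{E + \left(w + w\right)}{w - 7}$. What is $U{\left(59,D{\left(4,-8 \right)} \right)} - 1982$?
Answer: $- \frac{9654}{5} \approx -1930.8$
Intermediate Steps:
$D{\left(E,w \right)} = \frac{E + 2 w}{-7 + w}$
$U{\left(g,m \right)} = 64 m$
$U{\left(59,D{\left(4,-8 \right)} \right)} - 1982 = 64 \frac{4 + 2 \left(-8\right)}{-7 - 8} - 1982 = 64 \frac{4 - 16}{-15} - 1982 = 64 \left(\left(- \frac{1}{15}\right) \left(-12\right)\right) - 1982 = 64 \cdot \frac{4}{5} - 1982 = \frac{256}{5} - 1982 = - \frac{9654}{5}$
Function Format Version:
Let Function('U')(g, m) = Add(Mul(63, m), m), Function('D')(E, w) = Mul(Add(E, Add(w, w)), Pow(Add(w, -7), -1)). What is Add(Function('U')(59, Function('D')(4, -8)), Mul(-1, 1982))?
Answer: Rational(-9654, 5) ≈ -1930.8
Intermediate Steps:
Function('D')(E, w) = Mul(Pow(Add(-7, w), -1), Add(E, Mul(2, w))) (Function('D')(E, w) = Mul(Add(E, Mul(2, w)), Pow(Add(-7, w), -1)) = Mul(Pow(Add(-7, w), -1), Add(E, Mul(2, w))))
Function('U')(g, m) = Mul(64, m)
Add(Function('U')(59, Function('D')(4, -8)), Mul(-1, 1982)) = Add(Mul(64, Mul(Pow(Add(-7, -8), -1), Add(4, Mul(2, -8)))), Mul(-1, 1982)) = Add(Mul(64, Mul(Pow(-15, -1), Add(4, -16))), -1982) = Add(Mul(64, Mul(Rational(-1, 15), -12)), -1982) = Add(Mul(64, Rational(4, 5)), -1982) = Add(Rational(256, 5), -1982) = Rational(-9654, 5)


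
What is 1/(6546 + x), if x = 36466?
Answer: 1/43012 ≈ 2.3249e-5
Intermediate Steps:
1/(6546 + x) = 1/(6546 + 36466) = 1/43012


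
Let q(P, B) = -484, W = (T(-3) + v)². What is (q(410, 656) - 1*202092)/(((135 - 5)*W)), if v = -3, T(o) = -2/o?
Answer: -911592/3185 ≈ -286.21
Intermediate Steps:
W = 49/9 (W = (-2/(-3) - 3)² = (-2*(-⅓) - 3)² = (⅔ - 3)² = (-7/3)² = 49/9 ≈ 5.4444)
(q(410, 656) - 1*202092)/(((135 - 5)*W)) = (-484 - 1*202092)/(((135 - 5)*(49/9))) = (-484 - 202092)/((130*(49/9))) = -202576/6370/9 = -202576*9/6370 = -911592/3185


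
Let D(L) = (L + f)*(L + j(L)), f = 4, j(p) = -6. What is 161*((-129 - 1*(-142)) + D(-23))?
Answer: 90804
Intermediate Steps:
D(L) = (-6 + L)*(4 + L) (D(L) = (L + 4)*(L - 6) = (4 + L)*(-6 + L) = (-6 + L)*(4 + L))
161*((-129 - 1*(-142)) + D(-23)) = 161*((-129 - 1*(-142)) + (-24 + (-23)**2 - 2*(-23))) = 161*((-129 + 142) + (-24 + 529 + 46)) = 161*(13 + 551) = 161*564 = 90804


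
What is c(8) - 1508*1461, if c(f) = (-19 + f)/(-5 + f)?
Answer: -6609575/3 ≈ -2.2032e+6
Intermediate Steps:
c(f) = (-19 + f)/(-5 + f)
c(8) - 1508*1461 = (-19 + 8)/(-5 + 8) - 1508*1461 = -11/3 - 2203188 = -6609575/3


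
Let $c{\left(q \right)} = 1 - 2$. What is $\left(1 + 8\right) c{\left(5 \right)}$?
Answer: $-9$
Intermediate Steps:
$c{\left(q \right)} = -1$
$\left(1 + 8\right) c{\left(5 \right)} = \left(1 + 8\right) \left(-1\right) = 9 \left(-1\right) = -9$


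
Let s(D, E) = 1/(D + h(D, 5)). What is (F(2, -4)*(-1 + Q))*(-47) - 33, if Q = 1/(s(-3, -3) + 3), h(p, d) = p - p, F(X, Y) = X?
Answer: 103/4 ≈ 25.750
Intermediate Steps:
h(p, d) = 0
s(D, E) = 1/D (s(D, E) = 1/(D + 0) = 1/D)
Q = 3/8 (Q = 1/(1/(-3) + 3) = 1/(-1/3 + 3) = 1/(8/3) = 3/8 ≈ 0.37500)
(F(2, -4)*(-1 + Q))*(-47) - 33 = (2*(-1 + 3/8))*(-47) - 33 = (2*(-5/8))*(-47) - 33 = -5/4*(-47) - 33 = 235/4 - 33 = 103/4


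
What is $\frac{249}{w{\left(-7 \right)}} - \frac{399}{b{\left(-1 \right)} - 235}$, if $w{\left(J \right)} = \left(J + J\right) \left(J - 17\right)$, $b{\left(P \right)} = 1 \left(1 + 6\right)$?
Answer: $\frac{279}{112} \approx 2.4911$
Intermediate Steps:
$b{\left(P \right)} = 7$ ($b{\left(P \right)} = 1 \cdot 7 = 7$)
$w{\left(J \right)} = 2 J \left(-17 + J\right)$
$\frac{249}{w{\left(-7 \right)}} - \frac{399}{b{\left(-1 \right)} - 235} = \frac{249}{2 \left(-7\right) \left(-17 - 7\right)} - \frac{399}{7 - 235} = \frac{249}{2 \left(-7\right) \left(-24\right)} - \frac{399}{7 - 235} = \frac{249}{336} - \frac{399}{-228} = 249 \cdot \frac{1}{336} - - \frac{7}{4} = \frac{83}{112} + \frac{7}{4} = \frac{279}{112}$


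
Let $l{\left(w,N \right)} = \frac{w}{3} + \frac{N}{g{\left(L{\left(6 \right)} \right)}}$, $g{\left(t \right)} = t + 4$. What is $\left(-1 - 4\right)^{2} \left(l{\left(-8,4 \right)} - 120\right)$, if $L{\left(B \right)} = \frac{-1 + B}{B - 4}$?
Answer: $- \frac{119000}{39} \approx -3051.3$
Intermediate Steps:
$L{\left(B \right)} = \frac{-1 + B}{-4 + B}$
$g{\left(t \right)} = 4 + t$
$l{\left(w,N \right)} = \frac{w}{3} + \frac{2 N}{13}$ ($l{\left(w,N \right)} = \frac{w}{3} + \frac{N}{4 + \frac{-1 + 6}{-4 + 6}} = w \frac{1}{3} + \frac{N}{4 + \frac{1}{2} \cdot 5} = \frac{w}{3} + \frac{N}{4 + \frac{1}{2} \cdot 5} = \frac{w}{3} + \frac{N}{4 + \frac{5}{2}} = \frac{w}{3} + \frac{N}{\frac{13}{2}} = \frac{w}{3} + N \frac{2}{13} = \frac{w}{3} + \frac{2 N}{13}$)
$\left(-1 - 4\right)^{2} \left(l{\left(-8,4 \right)} - 120\right) = \left(-1 - 4\right)^{2} \left(\left(\frac{1}{3} \left(-8\right) + \frac{2}{13} \cdot 4\right) - 120\right) = \left(-5\right)^{2} \left(\left(- \frac{8}{3} + \frac{8}{13}\right) - 120\right) = 25 \left(- \frac{80}{39} - 120\right) = 25 \left(- \frac{4760}{39}\right) = - \frac{119000}{39}$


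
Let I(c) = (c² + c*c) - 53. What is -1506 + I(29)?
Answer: 123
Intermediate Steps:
I(c) = -53 + 2*c² (I(c) = (c² + c²) - 53 = 2*c² - 53 = -53 + 2*c²)
-1506 + I(29) = -1506 + (-53 + 2*29²) = -1506 + (-53 + 2*841) = -1506 + (-53 + 1682) = -1506 + 1629 = 123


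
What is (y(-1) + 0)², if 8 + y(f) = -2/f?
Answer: 36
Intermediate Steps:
y(f) = -8 - 2/f
(y(-1) + 0)² = ((-8 - 2/(-1)) + 0)² = ((-8 - 2*(-1)) + 0)² = ((-8 + 2) + 0)² = (-6 + 0)² = (-6)² = 36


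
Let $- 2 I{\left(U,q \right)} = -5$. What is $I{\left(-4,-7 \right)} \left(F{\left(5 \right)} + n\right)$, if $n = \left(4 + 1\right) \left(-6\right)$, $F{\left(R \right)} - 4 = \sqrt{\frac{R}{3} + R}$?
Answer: $-65 + \frac{5 \sqrt{15}}{3} \approx -58.545$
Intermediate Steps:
$F{\left(R \right)} = 4 + \frac{2 \sqrt{3} \sqrt{R}}{3}$ ($F{\left(R \right)} = 4 + \sqrt{\frac{R}{3} + R} = 4 + \sqrt{\frac{4 R}{3}} = 4 + \frac{2 \sqrt{3} \sqrt{R}}{3}$)
$I{\left(U,q \right)} = \frac{5}{2}$ ($I{\left(U,q \right)} = \left(- \frac{1}{2}\right) \left(-5\right) = \frac{5}{2}$)
$n = -30$ ($n = 5 \left(-6\right) = -30$)
$I{\left(-4,-7 \right)} \left(F{\left(5 \right)} + n\right) = \frac{5 \left(\left(4 + \frac{2 \sqrt{3} \sqrt{5}}{3}\right) - 30\right)}{2} = \frac{5 \left(\left(4 + \frac{2 \sqrt{15}}{3}\right) - 30\right)}{2} = \frac{5 \left(-26 + \frac{2 \sqrt{15}}{3}\right)}{2} = -65 + \frac{5 \sqrt{15}}{3}$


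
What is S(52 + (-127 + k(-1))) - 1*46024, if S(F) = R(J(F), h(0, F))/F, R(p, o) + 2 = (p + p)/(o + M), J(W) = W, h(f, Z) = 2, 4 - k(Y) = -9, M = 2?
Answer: -2853455/62 ≈ -46023.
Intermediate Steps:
k(Y) = 13 (k(Y) = 4 - 1*(-9) = 4 + 9 = 13)
R(p, o) = -2 + 2*p/(2 + o) (R(p, o) = -2 + (p + p)/(o + 2) = -2 + (2*p)/(2 + o) = -2 + 2*p/(2 + o))
S(F) = (-2 + F/2)/F (S(F) = (2*(-2 + F - 1*2)/(2 + 2))/F = (2*(-2 + F - 2)/4)/F = (2*(¼)*(-4 + F))/F = (-2 + F/2)/F)
S(52 + (-127 + k(-1))) - 1*46024 = (-4 + (52 + (-127 + 13)))/(2*(52 + (-127 + 13))) - 1*46024 = (-4 + (52 - 114))/(2*(52 - 114)) - 46024 = (½)*(-4 - 62)/(-62) - 46024 = (½)*(-1/62)*(-66) - 46024 = 33/62 - 46024 = -2853455/62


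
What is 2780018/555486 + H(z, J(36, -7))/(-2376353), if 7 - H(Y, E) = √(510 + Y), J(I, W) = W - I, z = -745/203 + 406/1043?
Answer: 471878587568/94287915897 + 9*√5723307093/71877549191 ≈ 5.0047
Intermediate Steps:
z = -99231/30247 (z = -745*1/203 + 406*(1/1043) = -745/203 + 58/149 = -99231/30247 ≈ -3.2807)
H(Y, E) = 7 - √(510 + Y)
2780018/555486 + H(z, J(36, -7))/(-2376353) = 2780018/555486 + (7 - √(510 - 99231/30247))/(-2376353) = 2780018*(1/555486) + (7 - √(15326739/30247))*(-1/2376353) = 1390009/277743 + (7 - 9*√5723307093/30247)*(-1/2376353) = 1390009/277743 + (-1/339479 + 9*√5723307093/71877549191) = 471878587568/94287915897 + 9*√5723307093/71877549191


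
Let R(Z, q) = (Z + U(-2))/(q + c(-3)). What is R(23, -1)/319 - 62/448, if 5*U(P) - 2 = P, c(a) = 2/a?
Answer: -64901/357280 ≈ -0.18165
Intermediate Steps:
U(P) = 2/5 + P/5
R(Z, q) = Z/(-2/3 + q) (R(Z, q) = (Z + (2/5 + (1/5)*(-2)))/(q + 2/(-3)) = (Z + (2/5 - 2/5))/(q + 2*(-1/3)) = (Z + 0)/(q - 2/3) = Z/(-2/3 + q))
R(23, -1)/319 - 62/448 = (3*23/(-2 + 3*(-1)))/319 - 62/448 = (3*23/(-2 - 3))*(1/319) - 62*1/448 = (3*23/(-5))*(1/319) - 31/224 = (3*23*(-1/5))*(1/319) - 31/224 = -69/5*1/319 - 31/224 = -69/1595 - 31/224 = -64901/357280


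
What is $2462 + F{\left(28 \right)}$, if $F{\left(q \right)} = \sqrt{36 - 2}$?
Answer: $2462 + \sqrt{34} \approx 2467.8$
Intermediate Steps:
$F{\left(q \right)} = \sqrt{34}$
$2462 + F{\left(28 \right)} = 2462 + \sqrt{34}$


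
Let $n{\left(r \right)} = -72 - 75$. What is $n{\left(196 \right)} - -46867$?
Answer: $46720$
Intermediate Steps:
$n{\left(r \right)} = -147$
$n{\left(196 \right)} - -46867 = -147 - -46867 = -147 + 46867 = 46720$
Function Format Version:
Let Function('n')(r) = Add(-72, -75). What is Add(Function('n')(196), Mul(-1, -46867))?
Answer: 46720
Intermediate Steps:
Function('n')(r) = -147
Add(Function('n')(196), Mul(-1, -46867)) = Add(-147, Mul(-1, -46867)) = Add(-147, 46867) = 46720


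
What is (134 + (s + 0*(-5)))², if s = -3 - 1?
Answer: 16900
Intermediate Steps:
s = -4
(134 + (s + 0*(-5)))² = (134 + (-4 + 0*(-5)))² = (134 + (-4 + 0))² = (134 - 4)² = 130² = 16900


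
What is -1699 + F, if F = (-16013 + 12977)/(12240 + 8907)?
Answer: -11977263/7049 ≈ -1699.1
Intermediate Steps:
F = -1012/7049 (F = -3036/21147 = -3036*1/21147 = -1012/7049 ≈ -0.14357)
-1699 + F = -1699 - 1012/7049 = -11977263/7049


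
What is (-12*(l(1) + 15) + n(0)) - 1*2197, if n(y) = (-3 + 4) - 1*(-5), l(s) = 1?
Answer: -2383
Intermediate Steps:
n(y) = 6 (n(y) = 1 + 5 = 6)
(-12*(l(1) + 15) + n(0)) - 1*2197 = (-12*(1 + 15) + 6) - 1*2197 = (-12*16 + 6) - 2197 = (-192 + 6) - 2197 = -186 - 2197 = -2383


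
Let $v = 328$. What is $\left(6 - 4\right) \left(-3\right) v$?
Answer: $-1968$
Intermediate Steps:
$\left(6 - 4\right) \left(-3\right) v = \left(6 - 4\right) \left(-3\right) 328 = 2 \left(-3\right) 328 = \left(-6\right) 328 = -1968$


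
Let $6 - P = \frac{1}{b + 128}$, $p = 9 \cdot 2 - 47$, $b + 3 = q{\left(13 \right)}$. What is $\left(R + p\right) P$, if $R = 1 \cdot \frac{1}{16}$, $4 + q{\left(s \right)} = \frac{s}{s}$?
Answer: $- \frac{338453}{1952} \approx -173.39$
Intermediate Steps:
$q{\left(s \right)} = -3$ ($q{\left(s \right)} = -4 + \frac{s}{s} = -4 + 1 = -3$)
$R = \frac{1}{16}$ ($R = 1 \cdot \frac{1}{16} = \frac{1}{16} \approx 0.0625$)
$b = -6$ ($b = -3 - 3 = -6$)
$p = -29$ ($p = 18 - 47 = -29$)
$P = \frac{731}{122}$ ($P = 6 - \frac{1}{-6 + 128} = 6 - \frac{1}{122} = \frac{731}{122} \approx 5.9918$)
$\left(R + p\right) P = \left(\frac{1}{16} - 29\right) \frac{731}{122} = \left(- \frac{463}{16}\right) \frac{731}{122} = - \frac{338453}{1952}$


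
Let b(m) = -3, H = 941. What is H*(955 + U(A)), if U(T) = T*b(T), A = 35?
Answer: 799850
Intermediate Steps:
U(T) = -3*T (U(T) = T*(-3) = -3*T)
H*(955 + U(A)) = 941*(955 - 3*35) = 941*(955 - 105) = 941*850 = 799850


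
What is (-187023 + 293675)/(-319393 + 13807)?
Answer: -53326/152793 ≈ -0.34901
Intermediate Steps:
(-187023 + 293675)/(-319393 + 13807) = 106652/(-305586) = 106652*(-1/305586) = -53326/152793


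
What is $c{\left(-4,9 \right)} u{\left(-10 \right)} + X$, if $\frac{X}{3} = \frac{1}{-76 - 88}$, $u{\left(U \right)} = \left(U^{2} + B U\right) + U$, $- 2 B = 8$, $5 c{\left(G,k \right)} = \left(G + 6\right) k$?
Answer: $\frac{76749}{164} \approx 467.98$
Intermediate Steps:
$c{\left(G,k \right)} = \frac{k \left(6 + G\right)}{5}$ ($c{\left(G,k \right)} = \frac{\left(G + 6\right) k}{5} = \frac{\left(6 + G\right) k}{5} = \frac{k \left(6 + G\right)}{5}$)
$B = -4$ ($B = \left(- \frac{1}{2}\right) 8 = -4$)
$u{\left(U \right)} = U^{2} - 3 U$ ($u{\left(U \right)} = \left(U^{2} - 4 U\right) + U = U^{2} - 3 U$)
$X = - \frac{3}{164}$ ($X = \frac{3}{-76 - 88} = \frac{3}{-164} = 3 \left(- \frac{1}{164}\right) = - \frac{3}{164} \approx -0.018293$)
$c{\left(-4,9 \right)} u{\left(-10 \right)} + X = \frac{1}{5} \cdot 9 \left(6 - 4\right) \left(- 10 \left(-3 - 10\right)\right) - \frac{3}{164} = \frac{1}{5} \cdot 9 \cdot 2 \left(\left(-10\right) \left(-13\right)\right) - \frac{3}{164} = \frac{18}{5} \cdot 130 - \frac{3}{164} = 468 - \frac{3}{164} = \frac{76749}{164}$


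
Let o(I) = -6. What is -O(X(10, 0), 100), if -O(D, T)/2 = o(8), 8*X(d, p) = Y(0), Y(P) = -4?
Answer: -12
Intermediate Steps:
X(d, p) = -1/2 (X(d, p) = (1/8)*(-4) = -1/2)
O(D, T) = 12 (O(D, T) = -2*(-6) = 12)
-O(X(10, 0), 100) = -1*12 = -12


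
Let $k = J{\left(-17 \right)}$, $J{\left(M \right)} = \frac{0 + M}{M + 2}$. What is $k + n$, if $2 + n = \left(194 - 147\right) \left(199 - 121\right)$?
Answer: $\frac{54977}{15} \approx 3665.1$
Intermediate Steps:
$J{\left(M \right)} = \frac{M}{2 + M}$
$k = \frac{17}{15}$ ($k = - \frac{17}{2 - 17} = - \frac{17}{-15} = \left(-17\right) \left(- \frac{1}{15}\right) = \frac{17}{15} \approx 1.1333$)
$n = 3664$ ($n = -2 + \left(194 - 147\right) \left(199 - 121\right) = -2 + 47 \cdot 78 = -2 + 3666 = 3664$)
$k + n = \frac{17}{15} + 3664 = \frac{54977}{15}$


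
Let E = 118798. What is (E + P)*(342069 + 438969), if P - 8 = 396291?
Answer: 402310330686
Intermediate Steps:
P = 396299 (P = 8 + 396291 = 396299)
(E + P)*(342069 + 438969) = (118798 + 396299)*(342069 + 438969) = 515097*781038 = 402310330686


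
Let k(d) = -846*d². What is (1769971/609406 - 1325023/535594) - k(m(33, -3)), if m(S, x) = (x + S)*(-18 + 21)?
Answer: 79880321999818137/11656935613 ≈ 6.8526e+6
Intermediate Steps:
m(S, x) = 3*S + 3*x (m(S, x) = (S + x)*3 = 3*S + 3*x)
(1769971/609406 - 1325023/535594) - k(m(33, -3)) = (1769971/609406 - 1325023/535594) - (-846)*(3*33 + 3*(-3))² = (1769971*(1/609406) - 1325023*1/535594) - (-846)*(99 - 9)² = (252853/87058 - 1325023/535594) - (-846)*90² = 5018174337/11656935613 - (-846)*8100 = 5018174337/11656935613 - 1*(-6852600) = 5018174337/11656935613 + 6852600 = 79880321999818137/11656935613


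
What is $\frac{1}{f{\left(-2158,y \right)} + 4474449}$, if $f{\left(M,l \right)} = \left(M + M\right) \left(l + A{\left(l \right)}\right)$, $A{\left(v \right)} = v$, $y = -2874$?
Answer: $\frac{1}{29282817} \approx 3.415 \cdot 10^{-8}$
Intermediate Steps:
$f{\left(M,l \right)} = 4 M l$ ($f{\left(M,l \right)} = \left(M + M\right) \left(l + l\right) = 2 M 2 l = 4 M l$)
$\frac{1}{f{\left(-2158,y \right)} + 4474449} = \frac{1}{4 \left(-2158\right) \left(-2874\right) + 4474449} = \frac{1}{24808368 + 4474449} = \frac{1}{29282817}$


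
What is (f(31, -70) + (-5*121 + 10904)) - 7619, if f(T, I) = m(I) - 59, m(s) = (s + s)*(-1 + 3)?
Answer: 2341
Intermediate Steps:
m(s) = 4*s (m(s) = (2*s)*2 = 4*s)
f(T, I) = -59 + 4*I (f(T, I) = 4*I - 59 = -59 + 4*I)
(f(31, -70) + (-5*121 + 10904)) - 7619 = ((-59 + 4*(-70)) + (-5*121 + 10904)) - 7619 = ((-59 - 280) + (-605 + 10904)) - 7619 = (-339 + 10299) - 7619 = 9960 - 7619 = 2341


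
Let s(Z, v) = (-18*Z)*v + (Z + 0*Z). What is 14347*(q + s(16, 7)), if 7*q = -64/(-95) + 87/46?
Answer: -877588644477/30590 ≈ -2.8689e+7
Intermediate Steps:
s(Z, v) = Z - 18*Z*v (s(Z, v) = -18*Z*v + (Z + 0) = -18*Z*v + Z = Z - 18*Z*v)
q = 11209/30590 (q = (-64/(-95) + 87/46)/7 = (-64*(-1/95) + 87*(1/46))/7 = (64/95 + 87/46)/7 = (1/7)*(11209/4370) = 11209/30590 ≈ 0.36643)
14347*(q + s(16, 7)) = 14347*(11209/30590 + 16*(1 - 18*7)) = 14347*(11209/30590 + 16*(1 - 126)) = 14347*(11209/30590 + 16*(-125)) = 14347*(11209/30590 - 2000) = 14347*(-61168791/30590) = -877588644477/30590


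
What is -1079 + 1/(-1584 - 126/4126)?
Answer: -3526017608/3267855 ≈ -1079.0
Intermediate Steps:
-1079 + 1/(-1584 - 126/4126) = -1079 + 1/(-1584 - 126*1/4126) = -1079 + 1/(-1584 - 63/2063) = -1079 + 1/(-3267855/2063) = -1079 - 2063/3267855 = -3526017608/3267855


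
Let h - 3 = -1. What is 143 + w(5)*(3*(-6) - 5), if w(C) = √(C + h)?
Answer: 143 - 23*√7 ≈ 82.148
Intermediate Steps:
h = 2 (h = 3 - 1 = 2)
w(C) = √(2 + C) (w(C) = √(C + 2) = √(2 + C))
143 + w(5)*(3*(-6) - 5) = 143 + √(2 + 5)*(3*(-6) - 5) = 143 + √7*(-18 - 5) = 143 + √7*(-23) = 143 - 23*√7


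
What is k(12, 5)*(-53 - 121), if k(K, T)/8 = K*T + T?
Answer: -90480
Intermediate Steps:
k(K, T) = 8*T + 8*K*T (k(K, T) = 8*(K*T + T) = 8*(T + K*T) = 8*T + 8*K*T)
k(12, 5)*(-53 - 121) = (8*5*(1 + 12))*(-53 - 121) = (8*5*13)*(-174) = 520*(-174) = -90480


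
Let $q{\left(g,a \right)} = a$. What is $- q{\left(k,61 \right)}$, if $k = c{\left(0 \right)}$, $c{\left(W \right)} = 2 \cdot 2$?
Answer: $-61$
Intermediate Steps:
$c{\left(W \right)} = 4$
$k = 4$
$- q{\left(k,61 \right)} = \left(-1\right) 61 = -61$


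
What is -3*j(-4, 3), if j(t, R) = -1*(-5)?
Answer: -15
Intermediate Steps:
j(t, R) = 5
-3*j(-4, 3) = -3*5 = -15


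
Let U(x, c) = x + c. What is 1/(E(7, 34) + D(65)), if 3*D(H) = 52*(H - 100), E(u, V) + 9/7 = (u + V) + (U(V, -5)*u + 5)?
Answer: -21/7538 ≈ -0.0027859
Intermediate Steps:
U(x, c) = c + x
E(u, V) = 26/7 + V + u + u*(-5 + V) (E(u, V) = -9/7 + ((u + V) + ((-5 + V)*u + 5)) = -9/7 + ((V + u) + (u*(-5 + V) + 5)) = -9/7 + ((V + u) + (5 + u*(-5 + V))) = -9/7 + (5 + V + u + u*(-5 + V)) = 26/7 + V + u + u*(-5 + V))
D(H) = -5200/3 + 52*H/3 (D(H) = (52*(H - 100))/3 = (52*(-100 + H))/3 = (-5200 + 52*H)/3 = -5200/3 + 52*H/3)
1/(E(7, 34) + D(65)) = 1/((26/7 + 34 - 4*7 + 34*7) + (-5200/3 + (52/3)*65)) = 1/((26/7 + 34 - 28 + 238) + (-5200/3 + 3380/3)) = 1/(1734/7 - 1820/3) = 1/(-7538/21) = -21/7538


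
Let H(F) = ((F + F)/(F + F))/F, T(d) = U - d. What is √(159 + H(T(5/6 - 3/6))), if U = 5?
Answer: √31206/14 ≈ 12.618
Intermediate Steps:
T(d) = 5 - d
H(F) = 1/F (H(F) = ((2*F)/((2*F)))/F = ((2*F)*(1/(2*F)))/F = 1/F)
√(159 + H(T(5/6 - 3/6))) = √(159 + 1/(5 - (5/6 - 3/6))) = √(159 + 1/(5 - (5*(⅙) - 3*⅙))) = √(159 + 1/(5 - (⅚ - ½))) = √(159 + 1/(5 - 1*⅓)) = √(159 + 1/(5 - ⅓)) = √(159 + 1/(14/3)) = √(159 + 3/14) = √(2229/14) = √31206/14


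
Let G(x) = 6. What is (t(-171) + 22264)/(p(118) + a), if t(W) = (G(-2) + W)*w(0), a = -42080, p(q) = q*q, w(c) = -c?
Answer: -5566/7039 ≈ -0.79074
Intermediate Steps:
p(q) = q**2
t(W) = 0 (t(W) = (6 + W)*(-1*0) = (6 + W)*0 = 0)
(t(-171) + 22264)/(p(118) + a) = (0 + 22264)/(118**2 - 42080) = 22264/(13924 - 42080) = 22264/(-28156) = 22264*(-1/28156) = -5566/7039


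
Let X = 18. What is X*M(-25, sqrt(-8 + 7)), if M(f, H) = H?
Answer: 18*I ≈ 18.0*I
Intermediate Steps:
X*M(-25, sqrt(-8 + 7)) = 18*sqrt(-8 + 7) = 18*sqrt(-1) = 18*I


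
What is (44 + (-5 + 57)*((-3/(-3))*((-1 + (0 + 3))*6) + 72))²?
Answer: 19465744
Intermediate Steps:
(44 + (-5 + 57)*((-3/(-3))*((-1 + (0 + 3))*6) + 72))² = (44 + 52*((-3*(-⅓))*((-1 + 3)*6) + 72))² = (44 + 52*(1*(2*6) + 72))² = (44 + 52*(1*12 + 72))² = (44 + 52*(12 + 72))² = (44 + 52*84)² = (44 + 4368)² = 4412² = 19465744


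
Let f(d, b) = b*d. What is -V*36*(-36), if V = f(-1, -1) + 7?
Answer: 10368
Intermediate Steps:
V = 8 (V = -1*(-1) + 7 = 1 + 7 = 8)
-V*36*(-36) = -8*36*(-36) = -288*(-36) = -1*(-10368) = 10368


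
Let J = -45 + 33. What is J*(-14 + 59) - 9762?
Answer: -10302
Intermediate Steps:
J = -12
J*(-14 + 59) - 9762 = -12*(-14 + 59) - 9762 = -12*45 - 9762 = -540 - 9762 = -10302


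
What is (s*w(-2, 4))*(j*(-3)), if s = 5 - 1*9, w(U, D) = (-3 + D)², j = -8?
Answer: -96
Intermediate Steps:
s = -4 (s = 5 - 9 = -4)
(s*w(-2, 4))*(j*(-3)) = (-4*(-3 + 4)²)*(-8*(-3)) = -4*1²*24 = -4*1*24 = -4*24 = -96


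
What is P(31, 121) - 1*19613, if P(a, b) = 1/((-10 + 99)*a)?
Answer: -54112266/2759 ≈ -19613.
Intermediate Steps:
P(a, b) = 1/(89*a)
P(31, 121) - 1*19613 = (1/89)/31 - 1*19613 = (1/89)*(1/31) - 19613 = 1/2759 - 19613 = -54112266/2759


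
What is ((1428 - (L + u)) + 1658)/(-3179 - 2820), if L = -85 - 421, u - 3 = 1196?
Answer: -2393/5999 ≈ -0.39890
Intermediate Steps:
u = 1199 (u = 3 + 1196 = 1199)
L = -506
((1428 - (L + u)) + 1658)/(-3179 - 2820) = ((1428 - (-506 + 1199)) + 1658)/(-3179 - 2820) = ((1428 - 1*693) + 1658)/(-5999) = ((1428 - 693) + 1658)*(-1/5999) = (735 + 1658)*(-1/5999) = 2393*(-1/5999) = -2393/5999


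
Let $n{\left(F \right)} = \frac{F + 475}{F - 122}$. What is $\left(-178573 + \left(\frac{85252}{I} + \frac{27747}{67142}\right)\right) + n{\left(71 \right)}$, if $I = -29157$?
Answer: $- \frac{5943386431316947}{33280207998} \approx -1.7859 \cdot 10^{5}$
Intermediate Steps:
$n{\left(F \right)} = \frac{475 + F}{-122 + F}$
$\left(-178573 + \left(\frac{85252}{I} + \frac{27747}{67142}\right)\right) + n{\left(71 \right)} = \left(-178573 + \left(\frac{85252}{-29157} + \frac{27747}{67142}\right)\right) + \frac{475 + 71}{-122 + 71} = \left(-178573 + \left(85252 \left(- \frac{1}{29157}\right) + 27747 \cdot \frac{1}{67142}\right)\right) + \frac{1}{-51} \cdot 546 = \left(-178573 + \left(- \frac{85252}{29157} + \frac{27747}{67142}\right)\right) - \frac{182}{17} = \left(-178573 - \frac{4914970505}{1957659294}\right) - \frac{182}{17} = - \frac{349590008077967}{1957659294} - \frac{182}{17} = - \frac{5943386431316947}{33280207998}$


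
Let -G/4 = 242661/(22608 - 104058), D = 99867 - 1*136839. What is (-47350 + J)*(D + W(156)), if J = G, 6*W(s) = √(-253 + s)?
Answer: 7919580802224/4525 - 321307238*I*√97/40725 ≈ 1.7502e+9 - 77704.0*I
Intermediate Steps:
D = -36972 (D = 99867 - 136839 = -36972)
W(s) = √(-253 + s)/6
G = 161774/13575 (G = -970644/(22608 - 104058) = -970644/(-81450) = -970644*(-1)/81450 = -4*(-80887/27150) = 161774/13575 ≈ 11.917)
J = 161774/13575 ≈ 11.917
(-47350 + J)*(D + W(156)) = (-47350 + 161774/13575)*(-36972 + √(-253 + 156)/6) = -642614476*(-36972 + √(-97)/6)/13575 = -642614476*(-36972 + (I*√97)/6)/13575 = -642614476*(-36972 + I*√97/6)/13575 = 7919580802224/4525 - 321307238*I*√97/40725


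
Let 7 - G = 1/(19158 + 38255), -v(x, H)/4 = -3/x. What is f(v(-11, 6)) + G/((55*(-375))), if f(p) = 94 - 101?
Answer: -1657880753/236828625 ≈ -7.0003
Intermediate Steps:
v(x, H) = 12/x (v(x, H) = -(-12)/x = 12/x)
f(p) = -7
G = 401890/57413 (G = 7 - 1/(19158 + 38255) = 7 - 1/57413 = 401890/57413 ≈ 7.0000)
f(v(-11, 6)) + G/((55*(-375))) = -7 + 401890/(57413*((55*(-375)))) = -7 + (401890/57413)/(-20625) = -7 + (401890/57413)*(-1/20625) = -7 - 80378/236828625 = -1657880753/236828625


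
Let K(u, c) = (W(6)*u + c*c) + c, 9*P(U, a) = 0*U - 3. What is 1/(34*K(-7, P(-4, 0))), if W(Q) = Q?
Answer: -9/12920 ≈ -0.00069659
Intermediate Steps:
P(U, a) = -1/3 (P(U, a) = (0*U - 3)/9 = (0 - 3)/9 = (1/9)*(-3) = -1/3)
K(u, c) = c + c**2 + 6*u (K(u, c) = (6*u + c*c) + c = (6*u + c**2) + c = (c**2 + 6*u) + c = c + c**2 + 6*u)
1/(34*K(-7, P(-4, 0))) = 1/(34*(-1/3 + (-1/3)**2 + 6*(-7))) = 1/(34*(-1/3 + 1/9 - 42)) = 1/(34*(-380/9)) = 1/(-12920/9) = -9/12920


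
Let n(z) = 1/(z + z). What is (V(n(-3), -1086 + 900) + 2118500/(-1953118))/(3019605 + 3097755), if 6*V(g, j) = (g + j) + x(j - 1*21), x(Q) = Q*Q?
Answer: 249938510143/215062666712640 ≈ 0.0011622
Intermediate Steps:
n(z) = 1/(2*z)
x(Q) = Q**2
V(g, j) = g/6 + j/6 + (-21 + j)**2/6 (V(g, j) = ((g + j) + (j - 1*21)**2)/6 = ((g + j) + (j - 21)**2)/6 = ((g + j) + (-21 + j)**2)/6 = (g + j + (-21 + j)**2)/6 = g/6 + j/6 + (-21 + j)**2/6)
(V(n(-3), -1086 + 900) + 2118500/(-1953118))/(3019605 + 3097755) = ((((1/2)/(-3))/6 + (-1086 + 900)/6 + (-21 + (-1086 + 900))**2/6) + 2118500/(-1953118))/(3019605 + 3097755) = ((((1/2)*(-1/3))/6 + (1/6)*(-186) + (-21 - 186)**2/6) + 2118500*(-1/1953118))/6117360 = (((1/6)*(-1/6) - 31 + (1/6)*(-207)**2) - 1059250/976559)*(1/6117360) = ((-1/36 - 31 + (1/6)*42849) - 1059250/976559)*(1/6117360) = ((-1/36 - 31 + 14283/2) - 1059250/976559)*(1/6117360) = (255977/36 - 1059250/976559)*(1/6117360) = (249938510143/35156124)*(1/6117360) = 249938510143/215062666712640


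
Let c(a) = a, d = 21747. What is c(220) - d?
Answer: -21527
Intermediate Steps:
c(220) - d = 220 - 1*21747 = 220 - 21747 = -21527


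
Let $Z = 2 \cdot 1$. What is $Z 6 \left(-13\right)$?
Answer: $-156$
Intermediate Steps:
$Z = 2$
$Z 6 \left(-13\right) = 2 \cdot 6 \left(-13\right) = 12 \left(-13\right) = -156$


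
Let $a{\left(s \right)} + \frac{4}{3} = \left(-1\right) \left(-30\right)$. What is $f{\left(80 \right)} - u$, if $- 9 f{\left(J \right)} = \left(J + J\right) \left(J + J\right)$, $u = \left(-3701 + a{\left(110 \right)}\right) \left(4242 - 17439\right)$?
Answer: $- \frac{436199647}{9} \approx -4.8467 \cdot 10^{7}$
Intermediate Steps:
$a{\left(s \right)} = \frac{86}{3}$ ($a{\left(s \right)} = - \frac{4}{3} - -30 = - \frac{4}{3} + 30 = \frac{86}{3}$)
$u = 48463783$ ($u = \left(-3701 + \frac{86}{3}\right) \left(4242 - 17439\right) = \left(- \frac{11017}{3}\right) \left(-13197\right) = 48463783$)
$f{\left(J \right)} = - \frac{4 J^{2}}{9}$ ($f{\left(J \right)} = - \frac{\left(J + J\right) \left(J + J\right)}{9} = - \frac{2 J 2 J}{9} = - \frac{4 J^{2}}{9}$)
$f{\left(80 \right)} - u = - \frac{4 \cdot 80^{2}}{9} - 48463783 = \left(- \frac{4}{9}\right) 6400 - 48463783 = - \frac{25600}{9} - 48463783 = - \frac{436199647}{9}$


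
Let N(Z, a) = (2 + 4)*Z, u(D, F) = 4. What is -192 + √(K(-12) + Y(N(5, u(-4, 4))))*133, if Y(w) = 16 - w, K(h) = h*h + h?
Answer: -192 + 133*√118 ≈ 1252.8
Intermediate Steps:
N(Z, a) = 6*Z
K(h) = h + h² (K(h) = h² + h = h + h²)
-192 + √(K(-12) + Y(N(5, u(-4, 4))))*133 = -192 + √(-12*(1 - 12) + (16 - 6*5))*133 = -192 + √(-12*(-11) + (16 - 1*30))*133 = -192 + √(132 + (16 - 30))*133 = -192 + √(132 - 14)*133 = -192 + √118*133 = -192 + 133*√118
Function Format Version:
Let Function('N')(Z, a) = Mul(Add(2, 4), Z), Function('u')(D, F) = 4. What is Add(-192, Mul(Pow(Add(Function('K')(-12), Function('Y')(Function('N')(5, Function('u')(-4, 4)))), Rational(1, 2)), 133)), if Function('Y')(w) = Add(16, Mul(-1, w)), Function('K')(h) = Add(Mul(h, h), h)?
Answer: Add(-192, Mul(133, Pow(118, Rational(1, 2)))) ≈ 1252.8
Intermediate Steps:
Function('N')(Z, a) = Mul(6, Z)
Function('K')(h) = Add(h, Pow(h, 2)) (Function('K')(h) = Add(Pow(h, 2), h) = Add(h, Pow(h, 2)))
Add(-192, Mul(Pow(Add(Function('K')(-12), Function('Y')(Function('N')(5, Function('u')(-4, 4)))), Rational(1, 2)), 133)) = Add(-192, Mul(Pow(Add(Mul(-12, Add(1, -12)), Add(16, Mul(-1, Mul(6, 5)))), Rational(1, 2)), 133)) = Add(-192, Mul(Pow(Add(Mul(-12, -11), Add(16, Mul(-1, 30))), Rational(1, 2)), 133)) = Add(-192, Mul(Pow(Add(132, Add(16, -30)), Rational(1, 2)), 133)) = Add(-192, Mul(Pow(Add(132, -14), Rational(1, 2)), 133)) = Add(-192, Mul(Pow(118, Rational(1, 2)), 133)) = Add(-192, Mul(133, Pow(118, Rational(1, 2))))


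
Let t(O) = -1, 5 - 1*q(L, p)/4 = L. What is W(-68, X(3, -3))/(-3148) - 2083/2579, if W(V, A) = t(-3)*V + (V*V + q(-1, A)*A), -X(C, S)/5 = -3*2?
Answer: -5128708/2029673 ≈ -2.5269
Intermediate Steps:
q(L, p) = 20 - 4*L
X(C, S) = 30 (X(C, S) = -(-15)*2 = -5*(-6) = 30)
W(V, A) = V**2 - V + 24*A (W(V, A) = -V + (V*V + (20 - 4*(-1))*A) = -V + (V**2 + (20 + 4)*A) = -V + (V**2 + 24*A) = V**2 - V + 24*A)
W(-68, X(3, -3))/(-3148) - 2083/2579 = ((-68)**2 - 1*(-68) + 24*30)/(-3148) - 2083/2579 = (4624 + 68 + 720)*(-1/3148) - 2083*1/2579 = 5412*(-1/3148) - 2083/2579 = -1353/787 - 2083/2579 = -5128708/2029673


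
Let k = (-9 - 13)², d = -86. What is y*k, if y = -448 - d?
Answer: -175208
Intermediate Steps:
y = -362 (y = -448 - 1*(-86) = -448 + 86 = -362)
k = 484 (k = (-22)² = 484)
y*k = -362*484 = -175208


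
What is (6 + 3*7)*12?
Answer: 324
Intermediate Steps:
(6 + 3*7)*12 = (6 + 21)*12 = 27*12 = 324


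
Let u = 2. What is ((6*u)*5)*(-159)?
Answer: -9540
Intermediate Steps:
((6*u)*5)*(-159) = ((6*2)*5)*(-159) = (12*5)*(-159) = 60*(-159) = -9540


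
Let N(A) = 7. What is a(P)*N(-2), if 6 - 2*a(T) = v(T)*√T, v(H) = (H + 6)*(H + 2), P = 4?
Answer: -399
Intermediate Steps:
v(H) = (2 + H)*(6 + H) (v(H) = (6 + H)*(2 + H) = (2 + H)*(6 + H))
a(T) = 3 - √T*(12 + T² + 8*T)/2 (a(T) = 3 - (12 + T² + 8*T)*√T/2 = 3 - √T*(12 + T² + 8*T)/2)
a(P)*N(-2) = (3 - √4*(12 + 4² + 8*4)/2)*7 = (3 - ½*2*(12 + 16 + 32))*7 = (3 - ½*2*60)*7 = (3 - 60)*7 = -57*7 = -399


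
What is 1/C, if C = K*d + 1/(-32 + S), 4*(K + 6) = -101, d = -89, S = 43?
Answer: 44/122379 ≈ 0.00035954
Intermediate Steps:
K = -125/4 (K = -6 + (¼)*(-101) = -6 - 101/4 = -125/4 ≈ -31.250)
C = 122379/44 (C = -125/4*(-89) + 1/(-32 + 43) = 11125/4 + 1/11 = 122379/44 ≈ 2781.3)
1/C = 1/(122379/44) = 44/122379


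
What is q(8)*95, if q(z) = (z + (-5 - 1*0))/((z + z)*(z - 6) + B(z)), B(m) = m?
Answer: 57/8 ≈ 7.1250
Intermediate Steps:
q(z) = (-5 + z)/(z + 2*z*(-6 + z)) (q(z) = (z + (-5 - 1*0))/((z + z)*(z - 6) + z) = (z + (-5 + 0))/((2*z)*(-6 + z) + z) = (z - 5)/(2*z*(-6 + z) + z) = (-5 + z)/(z + 2*z*(-6 + z)))
q(8)*95 = ((-5 + 8)/(8*(-11 + 2*8)))*95 = ((⅛)*3/(-11 + 16))*95 = ((⅛)*3/5)*95 = ((⅛)*(⅕)*3)*95 = (3/40)*95 = 57/8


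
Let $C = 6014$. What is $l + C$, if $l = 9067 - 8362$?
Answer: $6719$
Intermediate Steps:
$l = 705$ ($l = 9067 - 8362 = 705$)
$l + C = 705 + 6014 = 6719$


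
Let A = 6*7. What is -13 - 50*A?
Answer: -2113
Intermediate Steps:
A = 42
-13 - 50*A = -13 - 50*42 = -13 - 2100 = -2113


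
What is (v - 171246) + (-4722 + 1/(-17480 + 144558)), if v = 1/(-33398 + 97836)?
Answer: -12421902963821/70591829 ≈ -1.7597e+5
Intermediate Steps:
v = 1/64438 ≈ 1.5519e-5
(v - 171246) + (-4722 + 1/(-17480 + 144558)) = (1/64438 - 171246) + (-4722 + 1/(-17480 + 144558)) = -11034749747/64438 + (-4722 + 1/127078) = -11034749747/64438 - 600062315/127078 = -12421902963821/70591829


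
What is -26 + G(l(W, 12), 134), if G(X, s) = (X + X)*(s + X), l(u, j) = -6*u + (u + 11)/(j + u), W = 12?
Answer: -2583743/288 ≈ -8971.3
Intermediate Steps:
l(u, j) = -6*u + (11 + u)/(j + u)
G(X, s) = 2*X*(X + s) (G(X, s) = (2*X)*(X + s) = 2*X*(X + s))
-26 + G(l(W, 12), 134) = -26 + 2*((11 + 12 - 6*12² - 6*12*12)/(12 + 12))*((11 + 12 - 6*12² - 6*12*12)/(12 + 12) + 134) = -26 + 2*((11 + 12 - 6*144 - 864)/24)*((11 + 12 - 6*144 - 864)/24 + 134) = -26 + 2*((11 + 12 - 864 - 864)/24)*((11 + 12 - 864 - 864)/24 + 134) = -26 + 2*((1/24)*(-1705))*((1/24)*(-1705) + 134) = -26 + 2*(-1705/24)*(-1705/24 + 134) = -26 + 2*(-1705/24)*(1511/24) = -26 - 2576255/288 = -2583743/288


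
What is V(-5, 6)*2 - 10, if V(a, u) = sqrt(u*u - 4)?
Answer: -10 + 8*sqrt(2) ≈ 1.3137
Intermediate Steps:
V(a, u) = sqrt(-4 + u**2) (V(a, u) = sqrt(u**2 - 4) = sqrt(-4 + u**2))
V(-5, 6)*2 - 10 = sqrt(-4 + 6**2)*2 - 10 = sqrt(-4 + 36)*2 - 10 = sqrt(32)*2 - 10 = (4*sqrt(2))*2 - 10 = 8*sqrt(2) - 10 = -10 + 8*sqrt(2)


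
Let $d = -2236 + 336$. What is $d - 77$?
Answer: $-1977$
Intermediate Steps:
$d = -1900$
$d - 77 = -1900 - 77 = -1977$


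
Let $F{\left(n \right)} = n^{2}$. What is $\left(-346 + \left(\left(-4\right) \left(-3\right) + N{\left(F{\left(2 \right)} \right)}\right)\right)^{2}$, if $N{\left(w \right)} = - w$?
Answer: $114244$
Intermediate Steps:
$\left(-346 + \left(\left(-4\right) \left(-3\right) + N{\left(F{\left(2 \right)} \right)}\right)\right)^{2} = \left(-346 - -8\right)^{2} = \left(-346 + \left(12 - 4\right)\right)^{2} = \left(-346 + 8\right)^{2} = \left(-338\right)^{2} = 114244$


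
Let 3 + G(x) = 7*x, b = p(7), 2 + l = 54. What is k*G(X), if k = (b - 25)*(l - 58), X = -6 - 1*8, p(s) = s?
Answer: -10908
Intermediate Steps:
l = 52 (l = -2 + 54 = 52)
b = 7
X = -14 (X = -6 - 8 = -14)
G(x) = -3 + 7*x
k = 108 (k = (7 - 25)*(52 - 58) = -18*(-6) = 108)
k*G(X) = 108*(-3 + 7*(-14)) = 108*(-3 - 98) = 108*(-101) = -10908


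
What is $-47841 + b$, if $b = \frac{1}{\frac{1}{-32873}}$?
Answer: $-80714$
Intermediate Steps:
$b = -32873$ ($b = \frac{1}{- \frac{1}{32873}} = -32873$)
$-47841 + b = -47841 - 32873 = -80714$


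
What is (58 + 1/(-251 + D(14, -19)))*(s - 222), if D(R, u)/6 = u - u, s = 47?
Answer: -2547475/251 ≈ -10149.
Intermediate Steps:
D(R, u) = 0 (D(R, u) = 6*(u - u) = 6*0 = 0)
(58 + 1/(-251 + D(14, -19)))*(s - 222) = (58 + 1/(-251 + 0))*(47 - 222) = (58 + 1/(-251))*(-175) = (58 - 1/251)*(-175) = (14557/251)*(-175) = -2547475/251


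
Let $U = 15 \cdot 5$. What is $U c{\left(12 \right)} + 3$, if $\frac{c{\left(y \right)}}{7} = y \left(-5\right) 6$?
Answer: $-188997$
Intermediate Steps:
$U = 75$
$c{\left(y \right)} = - 210 y$ ($c{\left(y \right)} = 7 y \left(-5\right) 6 = 7 - 5 y 6 = 7 \left(- 30 y\right) = - 210 y$)
$U c{\left(12 \right)} + 3 = 75 \left(\left(-210\right) 12\right) + 3 = 75 \left(-2520\right) + 3 = -189000 + 3 = -188997$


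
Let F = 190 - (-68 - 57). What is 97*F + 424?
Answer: 30979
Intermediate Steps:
F = 315 (F = 190 - 1*(-125) = 190 + 125 = 315)
97*F + 424 = 97*315 + 424 = 30555 + 424 = 30979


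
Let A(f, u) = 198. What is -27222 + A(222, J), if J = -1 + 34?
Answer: -27024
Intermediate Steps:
J = 33
-27222 + A(222, J) = -27222 + 198 = -27024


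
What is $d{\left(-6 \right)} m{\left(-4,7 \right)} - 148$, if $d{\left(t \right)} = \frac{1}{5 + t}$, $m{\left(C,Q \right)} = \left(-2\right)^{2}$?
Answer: $-152$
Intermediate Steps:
$m{\left(C,Q \right)} = 4$
$d{\left(-6 \right)} m{\left(-4,7 \right)} - 148 = \frac{1}{5 - 6} \cdot 4 - 148 = \frac{1}{-1} \cdot 4 - 148 = \left(-1\right) 4 - 148 = -4 - 148 = -152$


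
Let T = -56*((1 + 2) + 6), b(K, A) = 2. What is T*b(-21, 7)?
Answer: -1008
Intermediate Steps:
T = -504 (T = -56*(3 + 6) = -56*9 = -504)
T*b(-21, 7) = -504*2 = -1008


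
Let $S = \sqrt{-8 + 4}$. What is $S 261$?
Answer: $522 i \approx 522.0 i$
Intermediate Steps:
$S = 2 i$ ($S = \sqrt{-4} = 2 i \approx 2.0 i$)
$S 261 = 2 i 261 = 522 i$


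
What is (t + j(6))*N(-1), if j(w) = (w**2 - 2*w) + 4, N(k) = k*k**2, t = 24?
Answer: -52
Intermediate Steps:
N(k) = k**3
j(w) = 4 + w**2 - 2*w
(t + j(6))*N(-1) = (24 + (4 + 6**2 - 2*6))*(-1)**3 = (24 + (4 + 36 - 12))*(-1) = (24 + 28)*(-1) = 52*(-1) = -52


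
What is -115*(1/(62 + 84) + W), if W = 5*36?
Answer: -3022315/146 ≈ -20701.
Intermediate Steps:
W = 180
-115*(1/(62 + 84) + W) = -115*(1/(62 + 84) + 180) = -115*(1/146 + 180) = -115*26281/146 = -3022315/146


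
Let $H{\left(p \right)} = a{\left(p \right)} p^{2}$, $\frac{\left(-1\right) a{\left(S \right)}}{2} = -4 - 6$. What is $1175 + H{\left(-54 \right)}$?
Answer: $59495$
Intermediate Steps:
$a{\left(S \right)} = 20$ ($a{\left(S \right)} = - 2 \left(-4 - 6\right) = \left(-2\right) \left(-10\right) = 20$)
$H{\left(p \right)} = 20 p^{2}$
$1175 + H{\left(-54 \right)} = 1175 + 20 \left(-54\right)^{2} = 1175 + 20 \cdot 2916 = 1175 + 58320 = 59495$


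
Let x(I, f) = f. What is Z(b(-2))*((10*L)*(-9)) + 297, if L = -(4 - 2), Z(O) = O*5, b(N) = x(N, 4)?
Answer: 3897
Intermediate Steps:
b(N) = 4
Z(O) = 5*O
L = -2 (L = -1*2 = -2)
Z(b(-2))*((10*L)*(-9)) + 297 = (5*4)*((10*(-2))*(-9)) + 297 = 20*(-20*(-9)) + 297 = 20*180 + 297 = 3600 + 297 = 3897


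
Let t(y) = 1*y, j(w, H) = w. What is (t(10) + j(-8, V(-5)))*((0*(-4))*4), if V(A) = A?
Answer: 0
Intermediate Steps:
t(y) = y
(t(10) + j(-8, V(-5)))*((0*(-4))*4) = (10 - 8)*((0*(-4))*4) = 2*(0*4) = 2*0 = 0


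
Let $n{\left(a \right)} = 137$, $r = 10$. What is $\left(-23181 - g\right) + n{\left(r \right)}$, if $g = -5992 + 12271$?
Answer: $-29323$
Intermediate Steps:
$g = 6279$
$\left(-23181 - g\right) + n{\left(r \right)} = \left(-23181 - 6279\right) + 137 = -29460 + 137 = -29323$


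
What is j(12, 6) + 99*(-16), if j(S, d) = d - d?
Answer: -1584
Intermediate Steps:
j(S, d) = 0
j(12, 6) + 99*(-16) = 0 + 99*(-16) = 0 - 1584 = -1584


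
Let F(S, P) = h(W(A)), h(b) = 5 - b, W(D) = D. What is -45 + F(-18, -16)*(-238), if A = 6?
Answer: 193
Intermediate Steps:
F(S, P) = -1 (F(S, P) = 5 - 1*6 = 5 - 6 = -1)
-45 + F(-18, -16)*(-238) = -45 - 1*(-238) = -45 + 238 = 193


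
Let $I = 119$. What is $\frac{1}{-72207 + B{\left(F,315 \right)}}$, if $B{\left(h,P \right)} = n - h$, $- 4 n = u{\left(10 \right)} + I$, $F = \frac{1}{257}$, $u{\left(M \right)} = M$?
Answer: $- \frac{1028}{74261953} \approx -1.3843 \cdot 10^{-5}$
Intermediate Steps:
$F = \frac{1}{257} \approx 0.0038911$
$n = - \frac{129}{4}$ ($n = - \frac{10 + 119}{4} = \left(- \frac{1}{4}\right) 129 = - \frac{129}{4} \approx -32.25$)
$B{\left(h,P \right)} = - \frac{129}{4} - h$
$\frac{1}{-72207 + B{\left(F,315 \right)}} = \frac{1}{-72207 - \frac{33157}{1028}} = \frac{1}{- \frac{74261953}{1028}} = - \frac{1028}{74261953}$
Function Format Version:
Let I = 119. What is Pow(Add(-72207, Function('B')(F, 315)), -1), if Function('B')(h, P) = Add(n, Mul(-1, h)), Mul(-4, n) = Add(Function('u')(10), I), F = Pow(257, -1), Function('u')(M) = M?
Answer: Rational(-1028, 74261953) ≈ -1.3843e-5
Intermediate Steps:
F = Rational(1, 257) ≈ 0.0038911
n = Rational(-129, 4) (n = Mul(Rational(-1, 4), Add(10, 119)) = Mul(Rational(-1, 4), 129) = Rational(-129, 4) ≈ -32.250)
Function('B')(h, P) = Add(Rational(-129, 4), Mul(-1, h))
Pow(Add(-72207, Function('B')(F, 315)), -1) = Pow(Add(-72207, Add(Rational(-129, 4), Mul(-1, Rational(1, 257)))), -1) = Pow(Add(-72207, Add(Rational(-129, 4), Rational(-1, 257))), -1) = Pow(Add(-72207, Rational(-33157, 1028)), -1) = Pow(Rational(-74261953, 1028), -1) = Rational(-1028, 74261953)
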